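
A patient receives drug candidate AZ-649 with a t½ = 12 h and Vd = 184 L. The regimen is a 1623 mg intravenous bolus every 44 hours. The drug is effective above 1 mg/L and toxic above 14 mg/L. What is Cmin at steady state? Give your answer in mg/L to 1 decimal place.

0.8 mg/L

Over one 44-h interval, 44/12 ≈ 3.6667 half-lives elapse, leaving f ≈ 0.0787 of each dose.
Each bolus raises the concentration by D/Vd = 1623/184 ≈ 8.821 mg/L.
Steady-state trough Cmin,ss = C₀·f/(1−f) ≈ 8.821 × 0.0787/0.9213 ≈ 0.754 mg/L.
Trough 0.8 mg/L vs MEC 1 mg/L: subtherapeutic.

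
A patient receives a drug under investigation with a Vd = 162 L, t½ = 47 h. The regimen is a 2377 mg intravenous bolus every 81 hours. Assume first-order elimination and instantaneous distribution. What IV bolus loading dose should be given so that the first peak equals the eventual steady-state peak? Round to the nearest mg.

3410 mg

f = (1/2)^(81/47) ≈ 0.302833; accumulation ratio R = 1/(1−f) ≈ 1.43438.
Loading dose to hit Cmax,ss on first dose: D_load = D_maint·R ≈ 2377 × 1.43438 ≈ 3409.52 mg.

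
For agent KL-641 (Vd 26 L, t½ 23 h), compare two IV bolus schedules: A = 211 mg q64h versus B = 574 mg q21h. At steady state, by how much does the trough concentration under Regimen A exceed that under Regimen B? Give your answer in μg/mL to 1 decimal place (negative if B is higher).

-23.6 μg/mL

Regimen A: f = (1/2)^(64/23) ≈ 0.1453; Cmin,ss = (211/26)·f/(1−f) ≈ 1.380 μg/mL.
Regimen B: f = (1/2)^(21/23) ≈ 0.5311; Cmin,ss = (574/26)·f/(1−f) ≈ 25.005 μg/mL.
Difference ≈ 1.380 − 25.005 ≈ -23.625 μg/mL.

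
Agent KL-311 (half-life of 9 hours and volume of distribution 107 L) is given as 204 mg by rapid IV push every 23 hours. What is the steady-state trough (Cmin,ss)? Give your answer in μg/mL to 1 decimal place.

0.4 μg/mL

Over one 23-h interval, 23/9 ≈ 2.5556 half-lives elapse, leaving f ≈ 0.1701 of each dose.
At steady state, accumulation factor R = 1/(1 − e^(−kτ)) ≈ 1.2050.
Each bolus raises the concentration by D/Vd = 204/107 ≈ 1.907 μg/mL.
Cmax,ss = C₀/(1 − f) ≈ 1.907/0.8299 ≈ 2.298 μg/mL.
One interval later, Cmin,ss = Cmax,ss·e^(−kτ) ≈ 2.298 × 0.1701 ≈ 0.391 μg/mL.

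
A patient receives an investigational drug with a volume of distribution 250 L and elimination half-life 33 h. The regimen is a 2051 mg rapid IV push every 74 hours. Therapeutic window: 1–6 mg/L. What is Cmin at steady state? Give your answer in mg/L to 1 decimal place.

2.2 mg/L

τ/t½ = 74/33 ≈ 2.2424, so fraction remaining f = (1/2)^(74/33) ≈ 0.2113.
Accumulation ratio R = 1/(1 − f) ≈ 1/0.7887 ≈ 1.2679.
Each bolus raises the concentration by D/Vd = 2051/250 ≈ 8.204 mg/L.
Steady-state peak Cmax,ss = C₀·R ≈ 8.204 × 1.2679 ≈ 10.402 mg/L.
Steady-state trough Cmin,ss = Cmax,ss·f ≈ 10.402 × 0.2113 ≈ 2.198 mg/L.
Trough 2.2 mg/L vs MEC 1 mg/L: adequate.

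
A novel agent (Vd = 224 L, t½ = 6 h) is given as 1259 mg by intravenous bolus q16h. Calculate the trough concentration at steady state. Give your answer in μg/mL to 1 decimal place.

k = ln2/t½ = ln2/6 ≈ 0.115525 h⁻¹; fraction remaining f = e^(−kτ) = e^(−0.115525×16) ≈ 0.1575.
Single-dose peak C₀ = D/Vd = 1259/224 ≈ 5.621 μg/mL.
Steady-state trough Cmin,ss = C₀·f/(1−f) ≈ 5.621 × 0.1575/0.8425 ≈ 1.051 μg/mL.

1.1 μg/mL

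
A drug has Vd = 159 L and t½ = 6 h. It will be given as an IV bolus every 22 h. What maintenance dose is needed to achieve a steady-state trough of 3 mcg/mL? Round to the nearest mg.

τ/t½ = 22/6 ≈ 3.6667, so f = (1/2)^(22/6) ≈ 0.078745.
Cmin,ss = (D/Vd)·f/(1−f), so D = Cmin,ss·Vd·(1−f)/f.
D = 3 × 159 × (1−f)/f ≈ 3 × 159 × 11.69922 ≈ 5580.53 mg.

5581 mg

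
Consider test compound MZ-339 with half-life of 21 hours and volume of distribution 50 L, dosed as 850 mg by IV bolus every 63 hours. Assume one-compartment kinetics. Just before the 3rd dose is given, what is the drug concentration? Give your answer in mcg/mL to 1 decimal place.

2.4 mcg/mL

f = (1/2)^(τ/t½) = (1/2)^(63/21) ≈ 0.1250.
C₀ = D/Vd = 850/50 ≈ 17.000 mcg/mL.
Before the 3rd dose, 2 doses have been given. Superposition: Cmin = C₀·(f + f²).
≈ 17.000 × (0.1250 + 0.0156) ≈ 17.000 × 0.1406 ≈ 2.390 mcg/mL.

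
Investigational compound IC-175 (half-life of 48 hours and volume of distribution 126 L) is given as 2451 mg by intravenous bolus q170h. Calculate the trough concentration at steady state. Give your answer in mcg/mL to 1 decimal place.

k = ln2/t½ = ln2/48 ≈ 0.014441 h⁻¹; fraction remaining f = e^(−kτ) = e^(−0.014441×170) ≈ 0.0859.
At steady state, accumulation factor R = 1/(1 − e^(−kτ)) ≈ 1.0940.
Single-dose peak C₀ = D/Vd = 2451/126 ≈ 19.452 mcg/mL.
Cmax,ss = C₀/(1 − f) ≈ 19.452/0.9141 ≈ 21.280 mcg/mL.
One interval later, Cmin,ss = Cmax,ss·e^(−kτ) ≈ 21.280 × 0.0859 ≈ 1.828 mcg/mL.

1.8 mcg/mL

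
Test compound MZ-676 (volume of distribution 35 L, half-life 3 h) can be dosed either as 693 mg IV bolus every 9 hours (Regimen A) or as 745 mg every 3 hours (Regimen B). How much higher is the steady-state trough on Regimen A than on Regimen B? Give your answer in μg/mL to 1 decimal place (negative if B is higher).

-18.5 μg/mL

Regimen A: f = (1/2)^(9/3) ≈ 0.1250; Cmin,ss = (693/35)·f/(1−f) ≈ 2.829 μg/mL.
Regimen B: f = (1/2)^(3/3) ≈ 0.5000; Cmin,ss = (745/35)·f/(1−f) ≈ 21.286 μg/mL.
Difference ≈ 2.829 − 21.286 ≈ -18.457 μg/mL.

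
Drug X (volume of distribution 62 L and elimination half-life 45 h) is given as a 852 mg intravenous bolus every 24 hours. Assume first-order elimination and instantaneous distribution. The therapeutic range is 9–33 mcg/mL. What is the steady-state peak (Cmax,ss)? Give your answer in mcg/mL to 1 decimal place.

44.5 mcg/mL

Over one 24-h interval, 24/45 ≈ 0.53333 half-lives elapse, leaving f ≈ 0.6910 of each dose.
At steady state, accumulation factor R = 1/(1 − e^(−kτ)) ≈ 3.2362.
Each bolus raises the concentration by D/Vd = 852/62 ≈ 13.742 mcg/mL.
Steady-state peak Cmax,ss = C₀·R ≈ 13.742 × 3.2362 ≈ 44.472 mcg/mL.
Peak 44.5 mcg/mL vs MTC 33 mcg/mL: exceeds toxic threshold.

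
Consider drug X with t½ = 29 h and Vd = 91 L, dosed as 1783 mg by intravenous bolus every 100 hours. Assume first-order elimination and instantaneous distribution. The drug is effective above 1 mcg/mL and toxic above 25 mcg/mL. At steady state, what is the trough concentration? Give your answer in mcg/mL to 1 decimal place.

τ/t½ = 100/29 ≈ 3.4483, so fraction remaining f = (1/2)^(100/29) ≈ 0.0916.
Accumulation ratio R = 1/(1 − f) ≈ 1/0.9084 ≈ 1.1008.
Single-dose peak C₀ = D/Vd = 1783/91 ≈ 19.593 mcg/mL.
Steady-state peak Cmax,ss = C₀·R ≈ 19.593 × 1.1008 ≈ 21.568 mcg/mL.
One interval later, Cmin,ss = Cmax,ss·e^(−kτ) ≈ 21.568 × 0.0916 ≈ 1.976 mcg/mL.
Trough 2.0 mcg/mL vs MEC 1 mcg/mL: adequate.

2.0 mcg/mL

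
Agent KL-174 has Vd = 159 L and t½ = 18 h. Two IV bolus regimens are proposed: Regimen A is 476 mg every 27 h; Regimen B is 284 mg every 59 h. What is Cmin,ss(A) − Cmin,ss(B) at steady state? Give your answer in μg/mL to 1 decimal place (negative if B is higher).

Regimen A: f = (1/2)^(27/18) ≈ 0.3536; Cmin,ss = (476/159)·f/(1−f) ≈ 1.638 μg/mL.
Regimen B: f = (1/2)^(59/18) ≈ 0.1031; Cmin,ss = (284/159)·f/(1−f) ≈ 0.205 μg/mL.
Difference ≈ 1.638 − 0.205 ≈ 1.433 μg/mL.

1.4 μg/mL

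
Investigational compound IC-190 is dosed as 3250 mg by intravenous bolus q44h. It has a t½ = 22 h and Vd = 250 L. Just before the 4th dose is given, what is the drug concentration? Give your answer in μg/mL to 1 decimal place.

4.3 μg/mL

f = (1/2)^(τ/t½) = (1/2)^(44/22) ≈ 0.2500.
C₀ = D/Vd = 3250/250 ≈ 13.000 μg/mL.
Before the 4th dose, 3 doses have been given. Superposition: Cmin = C₀·(f + f² + … + f^3).
≈ 13.000 × (0.2500 + 0.0625 + 0.0156) ≈ 13.000 × 0.3281 ≈ 4.265 μg/mL.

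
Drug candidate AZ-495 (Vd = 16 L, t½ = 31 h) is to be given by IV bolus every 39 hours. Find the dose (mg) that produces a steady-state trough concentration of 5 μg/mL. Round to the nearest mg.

111 mg

τ/t½ = 39/31 ≈ 1.2581, so f = (1/2)^(39/31) ≈ 0.418105.
Cmin,ss = (D/Vd)·f/(1−f), so D = Cmin,ss·Vd·(1−f)/f.
D = 5 × 16 × (1−f)/f ≈ 5 × 16 × 1.39174 ≈ 111.34 mg.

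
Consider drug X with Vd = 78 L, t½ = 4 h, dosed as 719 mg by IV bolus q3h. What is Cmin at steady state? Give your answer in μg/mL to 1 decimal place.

Over one 3-h interval, 3/4 ≈ 0.75 half-lives elapse, leaving f ≈ 0.5946 of each dose.
At steady state, accumulation factor R = 1/(1 − e^(−kτ)) ≈ 2.4667.
Each bolus raises the concentration by D/Vd = 719/78 ≈ 9.218 μg/mL.
Steady-state peak Cmax,ss = C₀·R ≈ 9.218 × 2.4667 ≈ 22.738 μg/mL.
One interval later, Cmin,ss = Cmax,ss·e^(−kτ) ≈ 22.738 × 0.5946 ≈ 13.520 μg/mL.

13.5 μg/mL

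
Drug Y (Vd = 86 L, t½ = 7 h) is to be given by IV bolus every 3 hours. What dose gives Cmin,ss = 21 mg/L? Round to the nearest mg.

τ/t½ = 3/7 ≈ 0.42857, so f = (1/2)^(3/7) ≈ 0.742997.
Cmin,ss = (D/Vd)·f/(1−f), so D = Cmin,ss·Vd·(1−f)/f.
D = 21 × 86 × (1−f)/f ≈ 21 × 86 × 0.34590 ≈ 624.70 mg.

625 mg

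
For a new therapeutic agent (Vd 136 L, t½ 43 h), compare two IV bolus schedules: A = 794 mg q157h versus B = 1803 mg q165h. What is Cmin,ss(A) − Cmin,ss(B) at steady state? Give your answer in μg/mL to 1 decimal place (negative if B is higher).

Regimen A: f = (1/2)^(157/43) ≈ 0.0796; Cmin,ss = (794/136)·f/(1−f) ≈ 0.505 μg/mL.
Regimen B: f = (1/2)^(165/43) ≈ 0.0700; Cmin,ss = (1803/136)·f/(1−f) ≈ 0.998 μg/mL.
Difference ≈ 0.505 − 0.998 ≈ -0.493 μg/mL.

-0.5 μg/mL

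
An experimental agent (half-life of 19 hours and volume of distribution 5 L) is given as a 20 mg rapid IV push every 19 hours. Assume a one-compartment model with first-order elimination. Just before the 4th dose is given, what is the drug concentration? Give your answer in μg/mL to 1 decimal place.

3.5 μg/mL

f = (1/2)^(τ/t½) = (1/2)^(19/19) ≈ 0.5000.
C₀ = D/Vd = 20/5 ≈ 4.000 μg/mL.
Before the 4th dose, 3 doses have been given. Superposition: Cmin = C₀·(f + f² + … + f^3).
≈ 4.000 × (0.5000 + 0.2500 + 0.1250) ≈ 4.000 × 0.8750 ≈ 3.500 μg/mL.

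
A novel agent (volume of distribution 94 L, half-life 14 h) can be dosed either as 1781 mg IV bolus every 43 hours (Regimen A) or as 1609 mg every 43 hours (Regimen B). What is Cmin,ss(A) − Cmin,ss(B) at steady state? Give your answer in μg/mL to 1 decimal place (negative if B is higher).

Regimen A: f = (1/2)^(43/14) ≈ 0.1190; Cmin,ss = (1781/94)·f/(1−f) ≈ 2.559 μg/mL.
Regimen B: f = (1/2)^(43/14) ≈ 0.1190; Cmin,ss = (1609/94)·f/(1−f) ≈ 2.312 μg/mL.
Difference ≈ 2.559 − 2.312 ≈ 0.247 μg/mL.

0.2 μg/mL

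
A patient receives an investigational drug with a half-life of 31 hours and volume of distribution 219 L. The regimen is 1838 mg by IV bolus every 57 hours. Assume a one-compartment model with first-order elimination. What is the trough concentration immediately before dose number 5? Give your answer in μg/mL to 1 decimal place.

3.2 μg/mL

f = (1/2)^(τ/t½) = (1/2)^(57/31) ≈ 0.2796.
C₀ = D/Vd = 1838/219 ≈ 8.393 μg/mL.
Before the 5th dose, 4 doses have been given. Superposition: Cmin = C₀·(f + f² + … + f^4).
≈ 8.393 × (0.2796 + 0.0782 + 0.0219 + 0.0061) ≈ 8.393 × 0.3858 ≈ 3.238 μg/mL.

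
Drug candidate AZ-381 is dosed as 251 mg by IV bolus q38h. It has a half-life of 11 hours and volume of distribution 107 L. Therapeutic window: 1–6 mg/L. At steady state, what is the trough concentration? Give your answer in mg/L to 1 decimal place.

0.2 mg/L

τ/t½ = 38/11 ≈ 3.4545, so fraction remaining f = (1/2)^(38/11) ≈ 0.0912.
Accumulation ratio R = 1/(1 − f) ≈ 1/0.9088 ≈ 1.1004.
Each bolus raises the concentration by D/Vd = 251/107 ≈ 2.346 mg/L.
Steady-state peak Cmax,ss = C₀·R ≈ 2.346 × 1.1004 ≈ 2.582 mg/L.
Steady-state trough Cmin,ss = Cmax,ss·f ≈ 2.582 × 0.0912 ≈ 0.235 mg/L.
Trough 0.2 mg/L vs MEC 1 mg/L: subtherapeutic.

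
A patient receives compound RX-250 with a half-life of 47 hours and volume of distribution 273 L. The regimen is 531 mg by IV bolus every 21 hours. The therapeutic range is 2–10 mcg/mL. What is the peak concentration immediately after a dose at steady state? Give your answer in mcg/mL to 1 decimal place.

τ/t½ = 21/47 ≈ 0.44681, so fraction remaining f = (1/2)^(21/47) ≈ 0.7337.
Accumulation ratio R = 1/(1 − f) ≈ 1/0.2663 ≈ 3.7552.
Single-dose peak C₀ = D/Vd = 531/273 ≈ 1.945 mcg/mL.
Steady-state peak Cmax,ss = C₀·R ≈ 1.945 × 3.7552 ≈ 7.304 mcg/mL.
Peak 7.3 mcg/mL vs MTC 10 mcg/mL: below toxic threshold.

7.3 mcg/mL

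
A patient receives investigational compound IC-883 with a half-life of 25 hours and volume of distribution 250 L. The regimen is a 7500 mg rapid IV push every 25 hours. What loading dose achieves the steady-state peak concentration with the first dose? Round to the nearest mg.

15000 mg

f = (1/2)^(25/25) ≈ 0.500000; accumulation ratio R = 1/(1−f) ≈ 2.00000.
Loading dose to hit Cmax,ss on first dose: D_load = D_maint·R ≈ 7500 × 2.00000 ≈ 15000.00 mg.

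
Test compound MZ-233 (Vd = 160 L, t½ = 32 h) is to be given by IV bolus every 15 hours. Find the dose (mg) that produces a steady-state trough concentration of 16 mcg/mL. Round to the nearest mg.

983 mg

τ/t½ = 15/32 ≈ 0.46875, so f = (1/2)^(15/32) ≈ 0.722590.
Cmin,ss = (D/Vd)·f/(1−f), so D = Cmin,ss·Vd·(1−f)/f.
D = 16 × 160 × (1−f)/f ≈ 16 × 160 × 0.38391 ≈ 982.81 mg.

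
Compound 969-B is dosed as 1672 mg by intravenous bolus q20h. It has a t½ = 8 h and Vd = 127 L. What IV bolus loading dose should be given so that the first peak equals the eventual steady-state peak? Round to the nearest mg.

2031 mg

f = (1/2)^(20/8) ≈ 0.176777; accumulation ratio R = 1/(1−f) ≈ 1.21474.
Loading dose to hit Cmax,ss on first dose: D_load = D_maint·R ≈ 1672 × 1.21474 ≈ 2031.05 mg.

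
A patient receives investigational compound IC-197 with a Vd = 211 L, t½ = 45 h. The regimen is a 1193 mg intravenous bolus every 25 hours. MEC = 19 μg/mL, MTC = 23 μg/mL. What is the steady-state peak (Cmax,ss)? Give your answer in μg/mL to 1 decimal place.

17.7 μg/mL

k = ln2/t½ = ln2/45 ≈ 0.015403 h⁻¹; fraction remaining f = e^(−kτ) = e^(−0.015403×25) ≈ 0.6804.
Accumulation ratio R = 1/(1 − f) ≈ 1/0.3196 ≈ 3.1289.
Single-dose peak C₀ = D/Vd = 1193/211 ≈ 5.654 μg/mL.
Steady-state peak Cmax,ss = C₀·R ≈ 5.654 × 3.1289 ≈ 17.691 μg/mL.
Peak 17.7 μg/mL vs MTC 23 μg/mL: below toxic threshold.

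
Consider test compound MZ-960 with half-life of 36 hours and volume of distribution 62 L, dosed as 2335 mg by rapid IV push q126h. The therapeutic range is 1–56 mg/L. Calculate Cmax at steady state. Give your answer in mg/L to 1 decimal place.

41.3 mg/L

Over one 126-h interval, 126/36 ≈ 3.5 half-lives elapse, leaving f ≈ 0.0884 of each dose.
At steady state, accumulation factor R = 1/(1 − e^(−kτ)) ≈ 1.0970.
Each bolus raises the concentration by D/Vd = 2335/62 ≈ 37.661 mg/L.
Cmax,ss = C₀/(1 − f) ≈ 37.661/0.9116 ≈ 41.313 mg/L.
Peak 41.3 mg/L vs MTC 56 mg/L: below toxic threshold.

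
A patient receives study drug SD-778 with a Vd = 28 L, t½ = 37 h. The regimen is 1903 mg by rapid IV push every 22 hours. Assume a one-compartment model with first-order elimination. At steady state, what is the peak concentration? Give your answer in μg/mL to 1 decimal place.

τ/t½ = 22/37 ≈ 0.59459, so fraction remaining f = (1/2)^(22/37) ≈ 0.6622.
At steady state, accumulation factor R = 1/(1 − e^(−kτ)) ≈ 2.9603.
Each bolus raises the concentration by D/Vd = 1903/28 ≈ 67.964 μg/mL.
Steady-state peak Cmax,ss = C₀·R ≈ 67.964 × 2.9603 ≈ 201.194 μg/mL.

201.2 μg/mL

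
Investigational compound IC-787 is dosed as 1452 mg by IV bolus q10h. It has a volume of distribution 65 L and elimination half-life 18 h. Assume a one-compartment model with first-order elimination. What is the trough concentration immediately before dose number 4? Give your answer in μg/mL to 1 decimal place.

32.6 μg/mL

f = (1/2)^(τ/t½) = (1/2)^(10/18) ≈ 0.6804.
C₀ = D/Vd = 1452/65 ≈ 22.338 μg/mL.
Before the 4th dose, 3 doses have been given. Superposition: Cmin = C₀·(f + f² + … + f^3).
≈ 22.338 × (0.6804 + 0.4629 + 0.3150) ≈ 22.338 × 1.4583 ≈ 32.576 μg/mL.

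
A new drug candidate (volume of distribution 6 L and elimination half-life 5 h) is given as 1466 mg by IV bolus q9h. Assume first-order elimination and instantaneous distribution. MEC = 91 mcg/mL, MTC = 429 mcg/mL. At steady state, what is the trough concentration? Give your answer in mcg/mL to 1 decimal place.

Over one 9-h interval, 9/5 ≈ 1.8 half-lives elapse, leaving f ≈ 0.2872 of each dose.
Single-dose peak C₀ = D/Vd = 1466/6 ≈ 244.333 mcg/mL.
Steady-state trough Cmin,ss = C₀·f/(1−f) ≈ 244.333 × 0.2872/0.7128 ≈ 98.446 mcg/mL.
Trough 98.4 mcg/mL vs MEC 91 mcg/mL: adequate.

98.4 mcg/mL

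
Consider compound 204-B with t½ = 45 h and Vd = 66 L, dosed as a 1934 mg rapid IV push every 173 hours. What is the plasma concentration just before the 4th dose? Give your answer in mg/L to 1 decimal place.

2.2 mg/L

f = (1/2)^(τ/t½) = (1/2)^(173/45) ≈ 0.0696.
C₀ = D/Vd = 1934/66 ≈ 29.303 mg/L.
Before the 4th dose, 3 doses have been given. Superposition: Cmin = C₀·(f + f² + … + f^3).
≈ 29.303 × (0.0696 + 0.0048 + 0.0003) ≈ 29.303 × 0.0747 ≈ 2.189 mg/L.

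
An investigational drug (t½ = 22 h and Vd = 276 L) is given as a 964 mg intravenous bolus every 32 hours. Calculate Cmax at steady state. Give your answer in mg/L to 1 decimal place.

5.5 mg/L

k = ln2/t½ = ln2/22 ≈ 0.031507 h⁻¹; fraction remaining f = e^(−kτ) = e^(−0.031507×32) ≈ 0.3649.
At steady state, accumulation factor R = 1/(1 − e^(−kτ)) ≈ 1.5746.
Each bolus raises the concentration by D/Vd = 964/276 ≈ 3.493 mg/L.
Steady-state peak Cmax,ss = C₀·R ≈ 3.493 × 1.5746 ≈ 5.500 mg/L.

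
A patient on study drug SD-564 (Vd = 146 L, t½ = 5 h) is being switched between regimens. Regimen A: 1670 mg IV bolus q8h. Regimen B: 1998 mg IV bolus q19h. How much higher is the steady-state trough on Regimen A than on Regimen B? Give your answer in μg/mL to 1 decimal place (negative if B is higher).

Regimen A: f = (1/2)^(8/5) ≈ 0.3299; Cmin,ss = (1670/146)·f/(1−f) ≈ 5.631 μg/mL.
Regimen B: f = (1/2)^(19/5) ≈ 0.0718; Cmin,ss = (1998/146)·f/(1−f) ≈ 1.059 μg/mL.
Difference ≈ 5.631 − 1.059 ≈ 4.572 μg/mL.

4.6 μg/mL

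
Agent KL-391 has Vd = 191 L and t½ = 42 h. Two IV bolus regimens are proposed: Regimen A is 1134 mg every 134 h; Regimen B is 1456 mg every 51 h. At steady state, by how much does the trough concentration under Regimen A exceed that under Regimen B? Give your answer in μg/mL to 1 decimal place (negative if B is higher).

-5.0 μg/mL

Regimen A: f = (1/2)^(134/42) ≈ 0.1095; Cmin,ss = (1134/191)·f/(1−f) ≈ 0.730 μg/mL.
Regimen B: f = (1/2)^(51/42) ≈ 0.4310; Cmin,ss = (1456/191)·f/(1−f) ≈ 5.774 μg/mL.
Difference ≈ 0.730 − 5.774 ≈ -5.044 μg/mL.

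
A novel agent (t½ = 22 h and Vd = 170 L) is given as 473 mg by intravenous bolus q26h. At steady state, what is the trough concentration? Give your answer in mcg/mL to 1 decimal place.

k = ln2/t½ = ln2/22 ≈ 0.031507 h⁻¹; fraction remaining f = e^(−kτ) = e^(−0.031507×26) ≈ 0.4408.
Each bolus raises the concentration by D/Vd = 473/170 ≈ 2.782 mcg/mL.
Steady-state trough Cmin,ss = C₀·f/(1−f) ≈ 2.782 × 0.4408/0.5592 ≈ 2.193 mcg/mL.

2.2 mcg/mL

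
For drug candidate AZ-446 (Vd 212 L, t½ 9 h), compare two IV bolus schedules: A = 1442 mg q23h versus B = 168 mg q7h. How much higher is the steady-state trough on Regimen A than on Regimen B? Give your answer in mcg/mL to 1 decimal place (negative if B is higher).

0.3 mcg/mL

Regimen A: f = (1/2)^(23/9) ≈ 0.1701; Cmin,ss = (1442/212)·f/(1−f) ≈ 1.394 mcg/mL.
Regimen B: f = (1/2)^(7/9) ≈ 0.5833; Cmin,ss = (168/212)·f/(1−f) ≈ 1.109 mcg/mL.
Difference ≈ 1.394 − 1.109 ≈ 0.285 mcg/mL.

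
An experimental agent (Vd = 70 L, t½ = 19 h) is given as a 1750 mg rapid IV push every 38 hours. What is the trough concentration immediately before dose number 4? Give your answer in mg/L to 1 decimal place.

8.2 mg/L

f = (1/2)^(τ/t½) = (1/2)^(38/19) ≈ 0.2500.
C₀ = D/Vd = 1750/70 ≈ 25.000 mg/L.
Before the 4th dose, 3 doses have been given. Superposition: Cmin = C₀·(f + f² + … + f^3).
≈ 25.000 × (0.2500 + 0.0625 + 0.0156) ≈ 25.000 × 0.3281 ≈ 8.203 mg/L.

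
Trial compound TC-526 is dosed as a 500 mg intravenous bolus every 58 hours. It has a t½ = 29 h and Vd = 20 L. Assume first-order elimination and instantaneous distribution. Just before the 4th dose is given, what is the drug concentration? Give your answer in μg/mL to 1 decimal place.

f = (1/2)^(τ/t½) = (1/2)^(58/29) ≈ 0.2500.
C₀ = D/Vd = 500/20 ≈ 25.000 μg/mL.
Before the 4th dose, 3 doses have been given. Superposition: Cmin = C₀·(f + f² + … + f^3).
≈ 25.000 × (0.2500 + 0.0625 + 0.0156) ≈ 25.000 × 0.3281 ≈ 8.203 μg/mL.

8.2 μg/mL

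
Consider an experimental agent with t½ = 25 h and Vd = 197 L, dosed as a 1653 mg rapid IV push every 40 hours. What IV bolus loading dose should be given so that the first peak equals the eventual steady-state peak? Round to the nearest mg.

f = (1/2)^(40/25) ≈ 0.329877; accumulation ratio R = 1/(1−f) ≈ 1.49226.
Loading dose to hit Cmax,ss on first dose: D_load = D_maint·R ≈ 1653 × 1.49226 ≈ 2466.71 mg.

2467 mg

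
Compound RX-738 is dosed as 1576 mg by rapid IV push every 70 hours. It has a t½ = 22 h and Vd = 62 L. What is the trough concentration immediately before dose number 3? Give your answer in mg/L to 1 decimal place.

3.1 mg/L

f = (1/2)^(τ/t½) = (1/2)^(70/22) ≈ 0.1102.
C₀ = D/Vd = 1576/62 ≈ 25.419 mg/L.
Before the 3rd dose, 2 doses have been given. Superposition: Cmin = C₀·(f + f²).
≈ 25.419 × (0.1102 + 0.0121) ≈ 25.419 × 0.1223 ≈ 3.109 mg/L.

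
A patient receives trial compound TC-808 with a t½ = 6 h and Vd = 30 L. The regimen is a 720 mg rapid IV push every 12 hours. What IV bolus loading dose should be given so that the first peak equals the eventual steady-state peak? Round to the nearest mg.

960 mg

f = (1/2)^(12/6) ≈ 0.250000; accumulation ratio R = 1/(1−f) ≈ 1.33333.
Loading dose to hit Cmax,ss on first dose: D_load = D_maint·R ≈ 720 × 1.33333 ≈ 960.00 mg.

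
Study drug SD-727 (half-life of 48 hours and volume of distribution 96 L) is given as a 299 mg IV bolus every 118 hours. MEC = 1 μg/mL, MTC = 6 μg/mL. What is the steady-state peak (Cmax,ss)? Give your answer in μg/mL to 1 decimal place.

Over one 118-h interval, 118/48 ≈ 2.4583 half-lives elapse, leaving f ≈ 0.1820 of each dose.
Accumulation ratio R = 1/(1 − f) ≈ 1/0.8180 ≈ 1.2225.
Each bolus raises the concentration by D/Vd = 299/96 ≈ 3.115 μg/mL.
Cmax,ss = C₀/(1 − f) ≈ 3.115/0.8180 ≈ 3.808 μg/mL.
Peak 3.8 μg/mL vs MTC 6 μg/mL: below toxic threshold.

3.8 μg/mL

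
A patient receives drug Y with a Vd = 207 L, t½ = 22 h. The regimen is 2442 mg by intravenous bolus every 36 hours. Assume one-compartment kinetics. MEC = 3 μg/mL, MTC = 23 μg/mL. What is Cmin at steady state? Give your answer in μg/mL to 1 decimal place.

k = ln2/t½ = ln2/22 ≈ 0.031507 h⁻¹; fraction remaining f = e^(−kτ) = e^(−0.031507×36) ≈ 0.3217.
At steady state, accumulation factor R = 1/(1 − e^(−kτ)) ≈ 1.4743.
Each bolus raises the concentration by D/Vd = 2442/207 ≈ 11.797 μg/mL.
Steady-state peak Cmax,ss = C₀·R ≈ 11.797 × 1.4743 ≈ 17.392 μg/mL.
One interval later, Cmin,ss = Cmax,ss·e^(−kτ) ≈ 17.392 × 0.3217 ≈ 5.595 μg/mL.
Trough 5.6 μg/mL vs MEC 3 μg/mL: adequate.

5.6 μg/mL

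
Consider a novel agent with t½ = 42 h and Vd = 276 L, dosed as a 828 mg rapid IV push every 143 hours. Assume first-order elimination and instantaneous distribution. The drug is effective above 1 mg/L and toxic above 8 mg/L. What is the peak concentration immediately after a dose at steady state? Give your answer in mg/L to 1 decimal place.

Over one 143-h interval, 143/42 ≈ 3.4048 half-lives elapse, leaving f ≈ 0.0944 of each dose.
Accumulation ratio R = 1/(1 − f) ≈ 1/0.9056 ≈ 1.1042.
Each bolus raises the concentration by D/Vd = 828/276 ≈ 3.000 mg/L.
Steady-state peak Cmax,ss = C₀·R ≈ 3.000 × 1.1042 ≈ 3.313 mg/L.
Peak 3.3 mg/L vs MTC 8 mg/L: below toxic threshold.

3.3 mg/L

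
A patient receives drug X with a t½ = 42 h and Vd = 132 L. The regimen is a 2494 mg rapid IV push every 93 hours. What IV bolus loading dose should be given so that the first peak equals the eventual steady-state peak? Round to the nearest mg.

f = (1/2)^(93/42) ≈ 0.215493; accumulation ratio R = 1/(1−f) ≈ 1.27469.
Loading dose to hit Cmax,ss on first dose: D_load = D_maint·R ≈ 2494 × 1.27469 ≈ 3179.08 mg.

3179 mg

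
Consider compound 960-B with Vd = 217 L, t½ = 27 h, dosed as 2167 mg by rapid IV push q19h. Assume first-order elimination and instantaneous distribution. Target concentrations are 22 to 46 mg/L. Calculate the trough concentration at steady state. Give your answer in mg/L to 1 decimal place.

15.9 mg/L

τ/t½ = 19/27 ≈ 0.7037, so fraction remaining f = (1/2)^(19/27) ≈ 0.6140.
Accumulation ratio R = 1/(1 − f) ≈ 1/0.3860 ≈ 2.5907.
Each bolus raises the concentration by D/Vd = 2167/217 ≈ 9.986 mg/L.
Steady-state peak Cmax,ss = C₀·R ≈ 9.986 × 2.5907 ≈ 25.871 mg/L.
One interval later, Cmin,ss = Cmax,ss·e^(−kτ) ≈ 25.871 × 0.6140 ≈ 15.885 mg/L.
Trough 15.9 mg/L vs MEC 22 mg/L: subtherapeutic.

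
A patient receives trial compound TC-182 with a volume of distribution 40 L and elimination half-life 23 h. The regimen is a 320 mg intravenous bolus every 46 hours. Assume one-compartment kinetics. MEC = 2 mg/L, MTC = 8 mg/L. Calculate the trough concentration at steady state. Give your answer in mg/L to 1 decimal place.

τ = 46 h = 2 half-lives, so f = (1/2)^2 = 0.25.
At steady state, R = 1/(1 − 0.25) = 4/3.
Single-dose peak C₀ = D/Vd = 320/40 = 8 mg/L.
Steady-state peak Cmax,ss = C₀·R = 8 × 4/3 ≈ 10.667 mg/L.
Steady-state trough Cmin,ss = Cmax,ss·f ≈ 10.667 × 0.25 ≈ 2.667 mg/L.
Trough 2.7 mg/L vs MEC 2 mg/L: adequate.

2.7 mg/L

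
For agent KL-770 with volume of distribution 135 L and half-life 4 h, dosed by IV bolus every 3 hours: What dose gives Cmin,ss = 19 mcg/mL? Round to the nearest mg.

τ/t½ = 3/4 ≈ 0.75, so f = (1/2)^(3/4) ≈ 0.594604.
Cmin,ss = (D/Vd)·f/(1−f), so D = Cmin,ss·Vd·(1−f)/f.
D = 19 × 135 × (1−f)/f ≈ 19 × 135 × 0.68179 ≈ 1748.79 mg.

1749 mg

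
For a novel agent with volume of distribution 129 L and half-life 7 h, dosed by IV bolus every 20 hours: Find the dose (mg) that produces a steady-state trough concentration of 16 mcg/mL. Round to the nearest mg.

τ/t½ = 20/7 ≈ 2.8571, so f = (1/2)^(20/7) ≈ 0.138011.
Cmin,ss = (D/Vd)·f/(1−f), so D = Cmin,ss·Vd·(1−f)/f.
D = 16 × 129 × (1−f)/f ≈ 16 × 129 × 6.24580 ≈ 12891.33 mg.

12891 mg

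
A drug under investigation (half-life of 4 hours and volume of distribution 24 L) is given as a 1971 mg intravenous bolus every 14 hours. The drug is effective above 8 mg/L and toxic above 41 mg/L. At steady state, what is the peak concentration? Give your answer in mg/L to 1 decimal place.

Over one 14-h interval, 14/4 ≈ 3.5 half-lives elapse, leaving f ≈ 0.0884 of each dose.
At steady state, accumulation factor R = 1/(1 − e^(−kτ)) ≈ 1.0970.
Single-dose peak C₀ = D/Vd = 1971/24 ≈ 82.125 mg/L.
Steady-state peak Cmax,ss = C₀·R ≈ 82.125 × 1.0970 ≈ 90.091 mg/L.
Peak 90.1 mg/L vs MTC 41 mg/L: exceeds toxic threshold.

90.1 mg/L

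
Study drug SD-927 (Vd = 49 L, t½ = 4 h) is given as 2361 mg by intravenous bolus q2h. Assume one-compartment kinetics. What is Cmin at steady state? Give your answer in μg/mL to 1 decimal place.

116.3 μg/mL

Over one 2-h interval, 2/4 ≈ 0.5 half-lives elapse, leaving f ≈ 0.7071 of each dose.
Accumulation ratio R = 1/(1 − f) ≈ 1/0.2929 ≈ 3.4141.
Each bolus raises the concentration by D/Vd = 2361/49 ≈ 48.184 μg/mL.
Cmax,ss = C₀/(1 − f) ≈ 48.184/0.2929 ≈ 164.507 μg/mL.
One interval later, Cmin,ss = Cmax,ss·e^(−kτ) ≈ 164.507 × 0.7071 ≈ 116.323 μg/mL.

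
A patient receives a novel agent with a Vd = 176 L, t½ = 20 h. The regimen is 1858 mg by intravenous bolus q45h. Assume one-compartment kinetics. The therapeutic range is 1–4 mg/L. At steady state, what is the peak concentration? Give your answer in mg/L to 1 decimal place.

k = ln2/t½ = ln2/20 ≈ 0.034657 h⁻¹; fraction remaining f = e^(−kτ) = e^(−0.034657×45) ≈ 0.2102.
Accumulation ratio R = 1/(1 − f) ≈ 1/0.7898 ≈ 1.2661.
Each bolus raises the concentration by D/Vd = 1858/176 ≈ 10.557 mg/L.
Steady-state peak Cmax,ss = C₀·R ≈ 10.557 × 1.2661 ≈ 13.366 mg/L.
Peak 13.4 mg/L vs MTC 4 mg/L: exceeds toxic threshold.

13.4 mg/L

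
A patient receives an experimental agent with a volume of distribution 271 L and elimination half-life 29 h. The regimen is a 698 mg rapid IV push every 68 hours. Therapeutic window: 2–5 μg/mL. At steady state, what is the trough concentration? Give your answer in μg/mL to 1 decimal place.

τ/t½ = 68/29 ≈ 2.3448, so fraction remaining f = (1/2)^(68/29) ≈ 0.1969.
Accumulation ratio R = 1/(1 − f) ≈ 1/0.8031 ≈ 1.2452.
Single-dose peak C₀ = D/Vd = 698/271 ≈ 2.576 μg/mL.
Steady-state peak Cmax,ss = C₀·R ≈ 2.576 × 1.2452 ≈ 3.208 μg/mL.
One interval later, Cmin,ss = Cmax,ss·e^(−kτ) ≈ 3.208 × 0.1969 ≈ 0.632 μg/mL.
Trough 0.6 μg/mL vs MEC 2 μg/mL: subtherapeutic.

0.6 μg/mL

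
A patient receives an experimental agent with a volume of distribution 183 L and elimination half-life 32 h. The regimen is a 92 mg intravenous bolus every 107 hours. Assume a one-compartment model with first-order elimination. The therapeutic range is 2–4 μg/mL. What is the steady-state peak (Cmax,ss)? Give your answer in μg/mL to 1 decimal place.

0.6 μg/mL

Over one 107-h interval, 107/32 ≈ 3.3438 half-lives elapse, leaving f ≈ 0.0985 of each dose.
At steady state, accumulation factor R = 1/(1 − e^(−kτ)) ≈ 1.1093.
Single-dose peak C₀ = D/Vd = 92/183 ≈ 0.503 μg/mL.
Cmax,ss = C₀/(1 − f) ≈ 0.503/0.9015 ≈ 0.558 μg/mL.
Peak 0.6 μg/mL vs MTC 4 μg/mL: below toxic threshold.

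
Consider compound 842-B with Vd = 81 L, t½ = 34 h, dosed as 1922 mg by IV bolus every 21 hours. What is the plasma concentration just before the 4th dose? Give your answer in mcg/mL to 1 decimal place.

f = (1/2)^(τ/t½) = (1/2)^(21/34) ≈ 0.6517.
C₀ = D/Vd = 1922/81 ≈ 23.728 mcg/mL.
Before the 4th dose, 3 doses have been given. Superposition: Cmin = C₀·(f + f² + … + f^3).
≈ 23.728 × (0.6517 + 0.4247 + 0.2768) ≈ 23.728 × 1.3532 ≈ 32.109 mcg/mL.

32.1 mcg/mL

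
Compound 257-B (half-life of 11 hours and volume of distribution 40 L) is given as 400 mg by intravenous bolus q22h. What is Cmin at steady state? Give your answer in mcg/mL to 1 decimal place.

3.3 mcg/mL

The dosing interval is 2 half-lives, so f = 2^(−2) = 0.25.
Accumulation ratio R = 1/(1 − f) = 1/0.75 = 4/3.
Single-dose peak C₀ = D/Vd = 400/40 = 10 mcg/mL.
Steady-state peak Cmax,ss = C₀·R = 10 × 4/3 ≈ 13.333 mcg/mL.
Steady-state trough Cmin,ss = Cmax,ss·f ≈ 13.333 × 0.25 ≈ 3.333 mcg/mL.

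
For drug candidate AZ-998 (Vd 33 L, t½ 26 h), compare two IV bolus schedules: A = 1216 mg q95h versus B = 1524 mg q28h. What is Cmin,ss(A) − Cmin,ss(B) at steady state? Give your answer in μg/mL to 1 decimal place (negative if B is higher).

-38.4 μg/mL

Regimen A: f = (1/2)^(95/26) ≈ 0.0794; Cmin,ss = (1216/33)·f/(1−f) ≈ 3.178 μg/mL.
Regimen B: f = (1/2)^(28/26) ≈ 0.4740; Cmin,ss = (1524/33)·f/(1−f) ≈ 41.616 μg/mL.
Difference ≈ 3.178 − 41.616 ≈ -38.438 μg/mL.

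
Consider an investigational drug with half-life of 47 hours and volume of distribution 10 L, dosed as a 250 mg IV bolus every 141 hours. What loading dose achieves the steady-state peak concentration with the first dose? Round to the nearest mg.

f = (1/2)^(141/47) ≈ 0.125000; accumulation ratio R = 1/(1−f) ≈ 1.14286.
Loading dose to hit Cmax,ss on first dose: D_load = D_maint·R ≈ 250 × 1.14286 ≈ 285.71 mg.

286 mg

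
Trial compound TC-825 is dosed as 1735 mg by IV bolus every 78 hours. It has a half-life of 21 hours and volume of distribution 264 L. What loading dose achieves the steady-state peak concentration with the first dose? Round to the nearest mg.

f = (1/2)^(78/21) ≈ 0.076188; accumulation ratio R = 1/(1−f) ≈ 1.08247.
Loading dose to hit Cmax,ss on first dose: D_load = D_maint·R ≈ 1735 × 1.08247 ≈ 1878.09 mg.

1878 mg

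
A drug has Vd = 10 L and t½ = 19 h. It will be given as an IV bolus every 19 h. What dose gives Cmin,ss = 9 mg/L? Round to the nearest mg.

τ/t½ = 19/19 ≈ 1, so f = (1/2)^(19/19) ≈ 0.500000.
Cmin,ss = (D/Vd)·f/(1−f), so D = Cmin,ss·Vd·(1−f)/f.
D = 9 × 10 × (1−f)/f ≈ 9 × 10 × 1.00000 ≈ 90.00 mg.

90 mg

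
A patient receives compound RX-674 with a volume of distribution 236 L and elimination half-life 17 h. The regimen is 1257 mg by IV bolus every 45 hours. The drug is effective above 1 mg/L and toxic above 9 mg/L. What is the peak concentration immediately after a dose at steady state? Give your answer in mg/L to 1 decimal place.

k = ln2/t½ = ln2/17 ≈ 0.040773 h⁻¹; fraction remaining f = e^(−kτ) = e^(−0.040773×45) ≈ 0.1596.
Accumulation ratio R = 1/(1 − f) ≈ 1/0.8404 ≈ 1.1899.
Each bolus raises the concentration by D/Vd = 1257/236 ≈ 5.326 mg/L.
Cmax,ss = C₀/(1 − f) ≈ 5.326/0.8404 ≈ 6.337 mg/L.
Peak 6.3 mg/L vs MTC 9 mg/L: below toxic threshold.

6.3 mg/L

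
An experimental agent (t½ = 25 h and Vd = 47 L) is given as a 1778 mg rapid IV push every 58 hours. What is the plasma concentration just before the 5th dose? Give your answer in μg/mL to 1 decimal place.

9.5 μg/mL

f = (1/2)^(τ/t½) = (1/2)^(58/25) ≈ 0.2003.
C₀ = D/Vd = 1778/47 ≈ 37.830 μg/mL.
Before the 5th dose, 4 doses have been given. Superposition: Cmin = C₀·(f + f² + … + f^4).
≈ 37.830 × (0.2003 + 0.0401 + 0.0080 + 0.0016) ≈ 37.830 × 0.2500 ≈ 9.457 μg/mL.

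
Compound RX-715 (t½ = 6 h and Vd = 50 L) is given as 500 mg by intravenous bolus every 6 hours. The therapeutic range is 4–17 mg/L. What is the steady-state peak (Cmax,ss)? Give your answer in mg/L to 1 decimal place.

20.0 mg/L

τ = 6 h = 1 half-life, so f = (1/2)^1 = 0.5.
At steady state, R = 1/(1 − 0.5) = 2/1.
Single-dose peak C₀ = D/Vd = 500/50 = 10 mg/L.
Steady-state peak Cmax,ss = C₀·R = 10 × 2/1 ≈ 20.000 mg/L.
Peak 20.0 mg/L vs MTC 17 mg/L: exceeds toxic threshold.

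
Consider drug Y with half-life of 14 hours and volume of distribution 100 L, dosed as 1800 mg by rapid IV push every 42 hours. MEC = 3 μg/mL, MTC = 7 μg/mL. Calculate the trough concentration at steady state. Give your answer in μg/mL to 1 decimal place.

2.6 μg/mL

τ = 42 h = 3 half-lives, so f = (1/2)^3 = 0.125.
Accumulation ratio R = 1/(1 − f) = 1/0.875 = 8/7.
Single-dose peak C₀ = D/Vd = 1800/100 = 18 μg/mL.
Steady-state peak Cmax,ss = C₀·R = 18 × 8/7 ≈ 20.571 μg/mL.
Steady-state trough Cmin,ss = Cmax,ss·f ≈ 20.571 × 0.125 ≈ 2.571 μg/mL.
Trough 2.6 μg/mL vs MEC 3 μg/mL: subtherapeutic.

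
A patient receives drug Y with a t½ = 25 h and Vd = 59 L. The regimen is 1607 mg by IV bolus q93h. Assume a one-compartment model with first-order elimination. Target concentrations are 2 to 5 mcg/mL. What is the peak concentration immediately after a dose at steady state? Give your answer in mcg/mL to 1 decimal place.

Over one 93-h interval, 93/25 ≈ 3.72 half-lives elapse, leaving f ≈ 0.0759 of each dose.
At steady state, accumulation factor R = 1/(1 − e^(−kτ)) ≈ 1.0821.
Each bolus raises the concentration by D/Vd = 1607/59 ≈ 27.237 mcg/mL.
Steady-state peak Cmax,ss = C₀·R ≈ 27.237 × 1.0821 ≈ 29.473 mcg/mL.
Peak 29.5 mcg/mL vs MTC 5 mcg/mL: exceeds toxic threshold.

29.5 mcg/mL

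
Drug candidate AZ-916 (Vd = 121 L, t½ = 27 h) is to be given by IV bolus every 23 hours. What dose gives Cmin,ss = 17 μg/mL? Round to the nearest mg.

1656 mg

τ/t½ = 23/27 ≈ 0.85185, so f = (1/2)^(23/27) ≈ 0.554073.
Cmin,ss = (D/Vd)·f/(1−f), so D = Cmin,ss·Vd·(1−f)/f.
D = 17 × 121 × (1−f)/f ≈ 17 × 121 × 0.80482 ≈ 1655.51 mg.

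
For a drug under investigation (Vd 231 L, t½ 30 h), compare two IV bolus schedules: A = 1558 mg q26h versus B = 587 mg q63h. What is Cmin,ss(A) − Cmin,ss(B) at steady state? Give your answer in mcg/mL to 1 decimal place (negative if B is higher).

7.4 mcg/mL

Regimen A: f = (1/2)^(26/30) ≈ 0.5484; Cmin,ss = (1558/231)·f/(1−f) ≈ 8.190 mcg/mL.
Regimen B: f = (1/2)^(63/30) ≈ 0.2333; Cmin,ss = (587/231)·f/(1−f) ≈ 0.773 mcg/mL.
Difference ≈ 8.190 − 0.773 ≈ 7.417 mcg/mL.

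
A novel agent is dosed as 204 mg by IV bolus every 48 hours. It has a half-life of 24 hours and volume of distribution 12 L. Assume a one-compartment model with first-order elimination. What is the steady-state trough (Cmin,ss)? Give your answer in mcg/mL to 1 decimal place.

τ = 48 h = 2 half-lives, so f = (1/2)^2 = 0.25.
Accumulation ratio R = 1/(1 − f) = 1/0.75 = 4/3.
Single-dose peak C₀ = D/Vd = 204/12 = 17 mcg/mL.
Steady-state peak Cmax,ss = C₀·R = 17 × 4/3 ≈ 22.667 mcg/mL.
Steady-state trough Cmin,ss = Cmax,ss·f ≈ 22.667 × 0.25 ≈ 5.667 mcg/mL.

5.7 mcg/mL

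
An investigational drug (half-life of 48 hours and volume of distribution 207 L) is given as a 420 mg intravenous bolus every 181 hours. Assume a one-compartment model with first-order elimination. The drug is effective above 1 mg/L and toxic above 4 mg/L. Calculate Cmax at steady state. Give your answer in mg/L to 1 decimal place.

k = ln2/t½ = ln2/48 ≈ 0.014441 h⁻¹; fraction remaining f = e^(−kτ) = e^(−0.014441×181) ≈ 0.0733.
At steady state, accumulation factor R = 1/(1 − e^(−kτ)) ≈ 1.0791.
Each bolus raises the concentration by D/Vd = 420/207 ≈ 2.029 mg/L.
Cmax,ss = C₀/(1 − f) ≈ 2.029/0.9267 ≈ 2.189 mg/L.
Peak 2.2 mg/L vs MTC 4 mg/L: below toxic threshold.

2.2 mg/L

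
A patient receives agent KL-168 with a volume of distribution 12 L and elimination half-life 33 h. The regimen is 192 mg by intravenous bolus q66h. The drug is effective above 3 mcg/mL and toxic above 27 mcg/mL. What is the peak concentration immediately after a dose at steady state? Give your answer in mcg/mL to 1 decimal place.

21.3 mcg/mL

τ = 66 h = 2 half-lives, so f = (1/2)^2 = 0.25.
At steady state, R = 1/(1 − 0.25) = 4/3.
Single-dose peak C₀ = D/Vd = 192/12 = 16 mcg/mL.
Steady-state peak Cmax,ss = C₀·R = 16 × 4/3 ≈ 21.333 mcg/mL.
Peak 21.3 mcg/mL vs MTC 27 mcg/mL: below toxic threshold.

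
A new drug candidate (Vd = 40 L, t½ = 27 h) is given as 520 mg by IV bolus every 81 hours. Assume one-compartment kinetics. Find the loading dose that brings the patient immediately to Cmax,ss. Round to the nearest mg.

f = (1/2)^(81/27) ≈ 0.125000; accumulation ratio R = 1/(1−f) ≈ 1.14286.
Loading dose to hit Cmax,ss on first dose: D_load = D_maint·R ≈ 520 × 1.14286 ≈ 594.29 mg.

594 mg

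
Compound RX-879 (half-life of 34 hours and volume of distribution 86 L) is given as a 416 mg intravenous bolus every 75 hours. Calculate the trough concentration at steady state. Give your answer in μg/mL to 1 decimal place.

1.3 μg/mL

Over one 75-h interval, 75/34 ≈ 2.2059 half-lives elapse, leaving f ≈ 0.2168 of each dose.
Accumulation ratio R = 1/(1 − f) ≈ 1/0.7832 ≈ 1.2768.
Single-dose peak C₀ = D/Vd = 416/86 ≈ 4.837 μg/mL.
Cmax,ss = C₀/(1 − f) ≈ 4.837/0.7832 ≈ 6.176 μg/mL.
Steady-state trough Cmin,ss = Cmax,ss·f ≈ 6.176 × 0.2168 ≈ 1.339 μg/mL.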